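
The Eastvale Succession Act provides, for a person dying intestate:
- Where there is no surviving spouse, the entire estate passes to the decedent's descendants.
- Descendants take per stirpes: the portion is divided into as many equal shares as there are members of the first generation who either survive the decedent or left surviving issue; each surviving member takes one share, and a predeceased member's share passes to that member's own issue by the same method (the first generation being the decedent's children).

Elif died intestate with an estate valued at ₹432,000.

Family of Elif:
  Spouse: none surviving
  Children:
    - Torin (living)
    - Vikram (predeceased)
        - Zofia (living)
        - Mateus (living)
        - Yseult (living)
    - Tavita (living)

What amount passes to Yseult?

The entire ₹432,000 passes to the descendants.
That amount (₹432,000) is divided into 3 shares of ₹144,000: Torin and Tavita each take ₹144,000; Vikram's ₹144,000 share passes to Vikram's issue.
Vikram's share (₹144,000) is divided into 3 shares of ₹48,000: Zofia, Mateus, and Yseult each take ₹48,000.

Yseult receives ₹48,000.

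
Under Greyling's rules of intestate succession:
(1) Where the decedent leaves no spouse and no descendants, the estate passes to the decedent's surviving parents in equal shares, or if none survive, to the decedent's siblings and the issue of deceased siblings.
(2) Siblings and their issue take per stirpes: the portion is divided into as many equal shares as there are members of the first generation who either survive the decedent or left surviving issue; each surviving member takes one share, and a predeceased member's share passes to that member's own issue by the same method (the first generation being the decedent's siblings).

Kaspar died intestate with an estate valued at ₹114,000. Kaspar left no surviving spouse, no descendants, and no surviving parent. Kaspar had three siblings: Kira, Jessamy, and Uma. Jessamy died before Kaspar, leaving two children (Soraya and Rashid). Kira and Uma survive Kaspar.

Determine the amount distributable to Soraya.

Soraya receives ₹19,000.

The entire ₹114,000 passes to the siblings and their issue.
That amount (₹114,000) is divided into 3 shares of ₹38,000: Kira and Uma each take ₹38,000; Jessamy's ₹38,000 share passes to Jessamy's issue.
Jessamy's share (₹38,000) is divided into 2 shares of ₹19,000: Soraya and Rashid each take ₹19,000.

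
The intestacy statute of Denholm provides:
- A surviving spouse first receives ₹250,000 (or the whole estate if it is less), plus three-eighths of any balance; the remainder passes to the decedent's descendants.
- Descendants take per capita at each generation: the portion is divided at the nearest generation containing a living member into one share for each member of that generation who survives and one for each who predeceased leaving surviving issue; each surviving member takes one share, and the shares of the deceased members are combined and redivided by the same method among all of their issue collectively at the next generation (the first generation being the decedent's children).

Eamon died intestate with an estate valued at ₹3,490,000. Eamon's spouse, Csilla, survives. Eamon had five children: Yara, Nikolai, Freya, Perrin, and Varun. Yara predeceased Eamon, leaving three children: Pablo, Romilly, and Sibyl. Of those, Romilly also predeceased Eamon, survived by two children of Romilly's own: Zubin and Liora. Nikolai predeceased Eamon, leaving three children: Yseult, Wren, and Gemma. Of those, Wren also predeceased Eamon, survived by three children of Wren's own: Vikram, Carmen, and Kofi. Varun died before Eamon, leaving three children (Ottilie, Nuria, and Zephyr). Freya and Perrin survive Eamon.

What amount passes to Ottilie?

Ottilie receives ₹135,000.

Csilla first takes ₹250,000, leaving a balance of ₹3,240,000. Csilla then takes three-eighths of the balance (₹1,215,000), for a total of ₹1,465,000. The remaining ₹2,025,000 passes to the descendants.
The descendants' portion (₹2,025,000) is divided at the children's generation into 5 shares of ₹405,000. Freya and Perrin each take ₹405,000. The 3 shares of the deceased (Yara, Nikolai, and Varun) are combined into a pool of ₹1,215,000.
That pool (₹1,215,000) is divided at the grandchildren's generation into 9 shares of ₹135,000. Pablo, Sibyl, Yseult, Gemma, Ottilie, Nuria, and Zephyr each take ₹135,000. The 2 shares of the deceased (Romilly and Wren) are combined into a pool of ₹270,000.
That pool (₹270,000) is divided at the great-grandchildren's generation equally among Zubin, Liora, Vikram, Carmen, and Kofi: ₹54,000 each.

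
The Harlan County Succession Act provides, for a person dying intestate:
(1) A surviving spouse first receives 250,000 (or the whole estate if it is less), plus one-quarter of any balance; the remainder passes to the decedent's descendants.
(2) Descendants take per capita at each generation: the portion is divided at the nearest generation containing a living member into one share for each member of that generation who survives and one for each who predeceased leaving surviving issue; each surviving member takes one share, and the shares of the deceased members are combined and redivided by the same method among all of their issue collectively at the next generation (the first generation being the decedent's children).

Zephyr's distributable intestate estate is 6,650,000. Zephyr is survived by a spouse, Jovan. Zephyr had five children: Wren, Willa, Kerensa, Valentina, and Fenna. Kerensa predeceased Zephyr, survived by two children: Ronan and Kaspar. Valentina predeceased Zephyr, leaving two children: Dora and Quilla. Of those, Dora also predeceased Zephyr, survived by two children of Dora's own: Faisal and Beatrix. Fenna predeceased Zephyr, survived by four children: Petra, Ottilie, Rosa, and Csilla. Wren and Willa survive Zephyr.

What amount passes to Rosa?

Rosa receives 360,000.

Jovan first takes 250,000, leaving a balance of 6,400,000. Jovan then takes one-quarter of the balance (1,600,000), for a total of 1,850,000. The remaining 4,800,000 passes to the descendants.
The descendants' portion (4,800,000) is divided at the children's generation into 5 shares of 960,000. Wren and Willa each take 960,000. The 3 shares of the deceased (Kerensa, Valentina, and Fenna) are combined into a pool of 2,880,000.
That pool (2,880,000) is divided at the grandchildren's generation into 8 shares of 360,000. Ronan, Kaspar, Quilla, Petra, Ottilie, Rosa, and Csilla each take 360,000. The remaining share for the deceased Dora (360,000) is carried to the next generation.
That pool (360,000) is divided at the great-grandchildren's generation equally among Faisal and Beatrix: 180,000 each.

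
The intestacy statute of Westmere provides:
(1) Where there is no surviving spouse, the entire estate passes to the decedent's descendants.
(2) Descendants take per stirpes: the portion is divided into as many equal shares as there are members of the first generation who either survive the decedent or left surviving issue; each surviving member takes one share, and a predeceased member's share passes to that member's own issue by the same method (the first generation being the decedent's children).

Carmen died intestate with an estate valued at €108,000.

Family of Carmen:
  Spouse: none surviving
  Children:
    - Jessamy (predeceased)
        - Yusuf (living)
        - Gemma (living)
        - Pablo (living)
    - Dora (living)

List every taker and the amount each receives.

Yusuf: €18,000; Gemma: €18,000; Pablo: €18,000; Dora: €54,000

The entire €108,000 passes to the descendants.
That amount (€108,000) is divided into 2 shares of €54,000: Dora takes €54,000; Jessamy's €54,000 share passes to Jessamy's issue.
Jessamy's share (€54,000) is divided into 3 shares of €18,000: Yusuf, Gemma, and Pablo each take €18,000.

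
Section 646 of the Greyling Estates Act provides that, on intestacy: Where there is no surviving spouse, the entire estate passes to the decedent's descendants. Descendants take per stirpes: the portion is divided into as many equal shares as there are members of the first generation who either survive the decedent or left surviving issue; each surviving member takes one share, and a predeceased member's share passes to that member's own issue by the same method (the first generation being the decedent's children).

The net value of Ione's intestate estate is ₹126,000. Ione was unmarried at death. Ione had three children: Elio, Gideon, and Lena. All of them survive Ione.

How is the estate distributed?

Elio: ₹42,000; Gideon: ₹42,000; Lena: ₹42,000

The entire ₹126,000 passes to the descendants.
That amount (₹126,000) is divided into 3 shares of ₹42,000: Elio, Gideon, and Lena each take ₹42,000.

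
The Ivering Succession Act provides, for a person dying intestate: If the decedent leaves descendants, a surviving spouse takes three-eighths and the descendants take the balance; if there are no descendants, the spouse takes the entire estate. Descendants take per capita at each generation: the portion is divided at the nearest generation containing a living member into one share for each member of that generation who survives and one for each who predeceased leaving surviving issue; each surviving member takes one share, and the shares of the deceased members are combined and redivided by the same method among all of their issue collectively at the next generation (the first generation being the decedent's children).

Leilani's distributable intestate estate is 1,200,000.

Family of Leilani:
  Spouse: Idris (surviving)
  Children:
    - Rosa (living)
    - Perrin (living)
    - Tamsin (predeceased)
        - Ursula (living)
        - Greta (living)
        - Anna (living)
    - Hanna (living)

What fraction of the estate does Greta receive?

Greta receives 5/96 of the estate.

Idris takes three-eighths of 1,200,000 = 450,000. The remaining 750,000 passes to the descendants.
The descendants' portion (750,000) is divided at the children's generation into 4 shares of 187,500. Rosa, Perrin, and Hanna each take 187,500. The remaining share for the deceased Tamsin (187,500) is carried to the next generation.
That pool (187,500) is divided at the grandchildren's generation equally among Ursula, Greta, and Anna: 62,500 each.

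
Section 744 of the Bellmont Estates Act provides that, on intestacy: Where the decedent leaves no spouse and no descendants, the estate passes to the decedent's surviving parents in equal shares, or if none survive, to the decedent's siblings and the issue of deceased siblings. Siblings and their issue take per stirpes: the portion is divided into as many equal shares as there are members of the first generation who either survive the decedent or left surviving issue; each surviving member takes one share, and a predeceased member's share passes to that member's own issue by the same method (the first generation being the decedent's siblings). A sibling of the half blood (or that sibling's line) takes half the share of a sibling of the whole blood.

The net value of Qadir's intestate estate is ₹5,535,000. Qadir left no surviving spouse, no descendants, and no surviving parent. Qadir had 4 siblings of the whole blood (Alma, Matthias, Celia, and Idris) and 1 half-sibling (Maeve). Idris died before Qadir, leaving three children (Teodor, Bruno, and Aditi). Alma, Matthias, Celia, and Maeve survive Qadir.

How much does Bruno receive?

Bruno receives ₹410,000.

The entire ₹5,535,000 passes to the siblings and their issue.
Counting each half-blood sibling's line as half a unit, there are 9/2 units in ₹5,535,000, so one unit is ₹1,230,000. Whole-blood lines (Alma, Matthias, Celia, and Idris) take ₹1,230,000 each; half-blood lines (Maeve) take ₹615,000 each.
Idris's share (₹1,230,000) is divided into 3 shares of ₹410,000: Teodor, Bruno, and Aditi each take ₹410,000.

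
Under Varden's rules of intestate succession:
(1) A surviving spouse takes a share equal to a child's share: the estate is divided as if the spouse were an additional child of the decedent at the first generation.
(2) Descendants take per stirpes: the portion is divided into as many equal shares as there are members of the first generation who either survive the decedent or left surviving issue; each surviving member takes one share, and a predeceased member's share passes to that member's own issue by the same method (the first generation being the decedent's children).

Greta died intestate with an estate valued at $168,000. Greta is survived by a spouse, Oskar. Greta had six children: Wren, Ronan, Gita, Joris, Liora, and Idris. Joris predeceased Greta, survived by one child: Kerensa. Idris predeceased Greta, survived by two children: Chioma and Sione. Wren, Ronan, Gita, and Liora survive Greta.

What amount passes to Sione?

The spouse counts as an additional share at the children's level, so there are 7 primary shares of $24,000. Oskar takes one such share ($24,000).
The children's combined portion ($144,000) is divided into 6 shares of $24,000: Wren, Ronan, Gita, and Liora each take $24,000; Joris's $24,000 share passes to Joris's issue; Idris's $24,000 share passes to Idris's issue.
Joris's share ($24,000) passes entirely to Kerensa.
Idris's share ($24,000) is divided into 2 shares of $12,000: Chioma and Sione each take $12,000.

Sione receives $12,000.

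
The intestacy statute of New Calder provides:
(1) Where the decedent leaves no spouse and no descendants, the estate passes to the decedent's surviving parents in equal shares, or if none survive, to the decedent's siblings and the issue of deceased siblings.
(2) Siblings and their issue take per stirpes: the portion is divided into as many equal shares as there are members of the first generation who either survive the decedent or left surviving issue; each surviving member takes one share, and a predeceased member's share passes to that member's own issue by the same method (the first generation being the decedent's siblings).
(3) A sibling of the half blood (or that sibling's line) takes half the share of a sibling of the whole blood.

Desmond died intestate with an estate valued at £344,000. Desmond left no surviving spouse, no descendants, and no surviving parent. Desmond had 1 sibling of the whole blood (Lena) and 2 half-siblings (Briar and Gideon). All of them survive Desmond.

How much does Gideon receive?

The entire £344,000 passes to the siblings and their issue.
Counting each half-blood sibling's line as half a unit, there are 2 units in £344,000, so one unit is £172,000. Whole-blood lines (Lena) take £172,000 each; half-blood lines (Briar and Gideon) take £86,000 each.

Gideon receives £86,000.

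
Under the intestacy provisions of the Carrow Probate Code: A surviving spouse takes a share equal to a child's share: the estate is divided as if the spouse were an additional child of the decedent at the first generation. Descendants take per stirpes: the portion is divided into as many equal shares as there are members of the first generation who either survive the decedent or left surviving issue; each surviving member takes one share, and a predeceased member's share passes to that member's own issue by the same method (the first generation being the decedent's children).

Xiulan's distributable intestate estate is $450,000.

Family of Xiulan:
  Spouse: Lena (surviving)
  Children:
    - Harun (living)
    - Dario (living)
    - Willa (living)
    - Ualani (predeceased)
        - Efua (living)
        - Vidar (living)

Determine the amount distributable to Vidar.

The spouse counts as an additional share at the children's level, so there are 5 primary shares of $90,000. Lena takes one such share ($90,000).
The children's combined portion ($360,000) is divided into 4 shares of $90,000: Harun, Dario, and Willa each take $90,000; Ualani's $90,000 share passes to Ualani's issue.
Ualani's share ($90,000) is divided into 2 shares of $45,000: Efua and Vidar each take $45,000.

Vidar receives $45,000.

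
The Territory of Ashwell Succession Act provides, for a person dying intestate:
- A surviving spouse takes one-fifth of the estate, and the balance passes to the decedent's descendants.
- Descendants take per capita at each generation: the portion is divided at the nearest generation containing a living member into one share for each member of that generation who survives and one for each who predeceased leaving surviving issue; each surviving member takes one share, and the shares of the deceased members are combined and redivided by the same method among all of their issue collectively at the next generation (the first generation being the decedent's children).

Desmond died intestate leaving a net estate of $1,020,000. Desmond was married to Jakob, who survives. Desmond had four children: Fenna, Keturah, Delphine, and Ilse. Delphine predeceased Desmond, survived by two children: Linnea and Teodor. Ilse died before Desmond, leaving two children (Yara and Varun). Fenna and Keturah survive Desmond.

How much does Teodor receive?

Teodor receives $102,000.

Jakob takes one-fifth of $1,020,000 = $204,000. The remaining $816,000 passes to the descendants.
The descendants' portion ($816,000) is divided at the children's generation into 4 shares of $204,000. Fenna and Keturah each take $204,000. The 2 shares of the deceased (Delphine and Ilse) are combined into a pool of $408,000.
That pool ($408,000) is divided at the grandchildren's generation equally among Linnea, Teodor, Yara, and Varun: $102,000 each.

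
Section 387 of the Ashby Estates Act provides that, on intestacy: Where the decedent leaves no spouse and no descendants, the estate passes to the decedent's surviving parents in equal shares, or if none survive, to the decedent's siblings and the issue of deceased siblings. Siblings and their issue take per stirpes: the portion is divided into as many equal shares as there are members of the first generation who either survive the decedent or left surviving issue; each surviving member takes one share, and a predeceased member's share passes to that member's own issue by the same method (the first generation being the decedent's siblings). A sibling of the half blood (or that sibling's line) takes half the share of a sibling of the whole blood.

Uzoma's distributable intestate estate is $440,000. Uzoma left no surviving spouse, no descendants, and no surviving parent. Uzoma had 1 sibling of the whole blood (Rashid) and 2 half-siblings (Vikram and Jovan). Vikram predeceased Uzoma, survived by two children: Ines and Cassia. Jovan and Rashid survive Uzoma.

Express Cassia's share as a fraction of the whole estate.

The entire $440,000 passes to the siblings and their issue.
Counting each half-blood sibling's line as half a unit, there are 2 units in $440,000, so one unit is $220,000. Whole-blood lines (Rashid) take $220,000 each; half-blood lines (Vikram and Jovan) take $110,000 each.
Vikram's share ($110,000) is divided into 2 shares of $55,000: Ines and Cassia each take $55,000.

Cassia receives 1/8 of the estate.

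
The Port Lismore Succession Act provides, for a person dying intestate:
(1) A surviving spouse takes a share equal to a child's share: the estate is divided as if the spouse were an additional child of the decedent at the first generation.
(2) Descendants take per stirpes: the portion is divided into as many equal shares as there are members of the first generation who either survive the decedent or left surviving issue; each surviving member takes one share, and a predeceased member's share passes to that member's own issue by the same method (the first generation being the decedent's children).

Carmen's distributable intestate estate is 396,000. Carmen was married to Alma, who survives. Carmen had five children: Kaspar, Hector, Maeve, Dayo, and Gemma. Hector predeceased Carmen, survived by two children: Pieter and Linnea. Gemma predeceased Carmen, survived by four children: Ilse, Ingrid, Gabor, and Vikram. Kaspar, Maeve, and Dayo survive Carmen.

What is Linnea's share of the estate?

Linnea receives 33,000.

The spouse counts as an additional share at the children's level, so there are 6 primary shares of 66,000. Alma takes one such share (66,000).
The children's combined portion (330,000) is divided into 5 shares of 66,000: Kaspar, Maeve, and Dayo each take 66,000; Hector's 66,000 share passes to Hector's issue; Gemma's 66,000 share passes to Gemma's issue.
Hector's share (66,000) is divided into 2 shares of 33,000: Pieter and Linnea each take 33,000.
Gemma's share (66,000) is divided into 4 shares of 16,500: Ilse, Ingrid, Gabor, and Vikram each take 16,500.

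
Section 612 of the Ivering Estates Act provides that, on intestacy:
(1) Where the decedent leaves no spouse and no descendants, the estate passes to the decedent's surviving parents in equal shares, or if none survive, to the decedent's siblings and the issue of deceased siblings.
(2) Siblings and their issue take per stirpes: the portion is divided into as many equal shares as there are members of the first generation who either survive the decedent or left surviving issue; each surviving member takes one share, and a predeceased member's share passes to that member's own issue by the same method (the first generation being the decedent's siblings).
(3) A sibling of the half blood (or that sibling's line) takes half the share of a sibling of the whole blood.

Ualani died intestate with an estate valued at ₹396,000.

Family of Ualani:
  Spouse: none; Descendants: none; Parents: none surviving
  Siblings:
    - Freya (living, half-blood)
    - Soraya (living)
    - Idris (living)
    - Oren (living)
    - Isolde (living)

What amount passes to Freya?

The entire ₹396,000 passes to the siblings and their issue.
Counting each half-blood sibling's line as half a unit, there are 9/2 units in ₹396,000, so one unit is ₹88,000. Whole-blood lines (Soraya, Idris, Oren, and Isolde) take ₹88,000 each; half-blood lines (Freya) take ₹44,000 each.

Freya receives ₹44,000.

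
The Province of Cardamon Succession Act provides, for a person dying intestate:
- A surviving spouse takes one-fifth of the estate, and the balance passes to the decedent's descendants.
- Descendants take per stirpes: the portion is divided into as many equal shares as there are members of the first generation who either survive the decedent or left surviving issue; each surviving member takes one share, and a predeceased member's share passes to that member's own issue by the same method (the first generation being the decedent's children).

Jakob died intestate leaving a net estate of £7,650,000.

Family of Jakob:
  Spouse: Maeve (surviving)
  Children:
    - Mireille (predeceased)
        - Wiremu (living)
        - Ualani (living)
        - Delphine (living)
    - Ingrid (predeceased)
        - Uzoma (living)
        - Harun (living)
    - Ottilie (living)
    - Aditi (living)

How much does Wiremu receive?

Maeve takes one-fifth of £7,650,000 = £1,530,000. The remaining £6,120,000 passes to the descendants.
The descendants' portion (£6,120,000) is divided into 4 shares of £1,530,000: Ottilie and Aditi each take £1,530,000; Mireille's £1,530,000 share passes to Mireille's issue; Ingrid's £1,530,000 share passes to Ingrid's issue.
Mireille's share (£1,530,000) is divided into 3 shares of £510,000: Wiremu, Ualani, and Delphine each take £510,000.
Ingrid's share (£1,530,000) is divided into 2 shares of £765,000: Uzoma and Harun each take £765,000.

Wiremu receives £510,000.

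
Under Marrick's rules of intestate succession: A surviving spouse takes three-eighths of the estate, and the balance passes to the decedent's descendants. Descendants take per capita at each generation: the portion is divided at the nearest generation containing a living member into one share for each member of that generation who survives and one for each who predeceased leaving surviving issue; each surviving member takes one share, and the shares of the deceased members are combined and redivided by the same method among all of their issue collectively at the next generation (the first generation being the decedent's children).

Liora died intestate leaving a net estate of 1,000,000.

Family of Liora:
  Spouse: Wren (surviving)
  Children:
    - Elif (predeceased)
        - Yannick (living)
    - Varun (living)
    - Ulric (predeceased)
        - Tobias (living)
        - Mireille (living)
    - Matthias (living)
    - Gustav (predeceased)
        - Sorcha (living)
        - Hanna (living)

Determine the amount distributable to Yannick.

Yannick receives 75,000.

Wren takes three-eighths of 1,000,000 = 375,000. The remaining 625,000 passes to the descendants.
The descendants' portion (625,000) is divided at the children's generation into 5 shares of 125,000. Varun and Matthias each take 125,000. The 3 shares of the deceased (Elif, Ulric, and Gustav) are combined into a pool of 375,000.
That pool (375,000) is divided at the grandchildren's generation equally among Yannick, Tobias, Mireille, Sorcha, and Hanna: 75,000 each.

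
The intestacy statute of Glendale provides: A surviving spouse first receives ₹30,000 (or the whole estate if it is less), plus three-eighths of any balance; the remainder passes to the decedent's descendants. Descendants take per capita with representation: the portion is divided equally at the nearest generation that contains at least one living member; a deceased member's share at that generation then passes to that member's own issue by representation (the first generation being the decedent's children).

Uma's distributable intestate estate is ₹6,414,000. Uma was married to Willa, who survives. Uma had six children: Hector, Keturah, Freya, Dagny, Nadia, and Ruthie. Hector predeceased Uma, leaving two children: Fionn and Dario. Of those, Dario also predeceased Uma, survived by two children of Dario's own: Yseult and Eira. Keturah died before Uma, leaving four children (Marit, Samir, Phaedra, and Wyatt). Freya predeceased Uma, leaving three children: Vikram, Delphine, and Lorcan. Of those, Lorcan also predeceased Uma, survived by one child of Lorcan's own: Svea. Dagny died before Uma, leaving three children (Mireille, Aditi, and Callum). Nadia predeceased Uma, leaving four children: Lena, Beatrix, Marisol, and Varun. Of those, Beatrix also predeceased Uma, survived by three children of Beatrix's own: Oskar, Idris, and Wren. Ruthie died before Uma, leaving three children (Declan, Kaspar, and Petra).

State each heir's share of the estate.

Willa: ₹2,424,000; Fionn: ₹210,000; Yseult: ₹105,000; Eira: ₹105,000; Marit: ₹210,000; Samir: ₹210,000; Phaedra: ₹210,000; Wyatt: ₹210,000; Vikram: ₹210,000; Delphine: ₹210,000; Svea: ₹210,000; Mireille: ₹210,000; Aditi: ₹210,000; Callum: ₹210,000; Lena: ₹210,000; Oskar: ₹70,000; Idris: ₹70,000; Wren: ₹70,000; Marisol: ₹210,000; Varun: ₹210,000; Declan: ₹210,000; Kaspar: ₹210,000; Petra: ₹210,000

Willa first takes ₹30,000, leaving a balance of ₹6,384,000. Willa then takes three-eighths of the balance (₹2,394,000), for a total of ₹2,424,000. The remaining ₹3,990,000 passes to the descendants.
No child survives, so the initial division is made at the grandchildren's generation.
The descendants' portion (₹3,990,000) is divided into 19 shares of ₹210,000: Fionn, Marit, Samir, Phaedra, Wyatt, Vikram, Delphine, Mireille, Aditi, Callum, Lena, Marisol, Varun, Declan, Kaspar, and Petra each take ₹210,000; Dario's ₹210,000 share passes to Dario's issue; Lorcan's ₹210,000 share passes to Lorcan's issue; Beatrix's ₹210,000 share passes to Beatrix's issue.
Dario's share (₹210,000) is divided into 2 shares of ₹105,000: Yseult and Eira each take ₹105,000.
Lorcan's share (₹210,000) passes entirely to Svea.
Beatrix's share (₹210,000) is divided into 3 shares of ₹70,000: Oskar, Idris, and Wren each take ₹70,000.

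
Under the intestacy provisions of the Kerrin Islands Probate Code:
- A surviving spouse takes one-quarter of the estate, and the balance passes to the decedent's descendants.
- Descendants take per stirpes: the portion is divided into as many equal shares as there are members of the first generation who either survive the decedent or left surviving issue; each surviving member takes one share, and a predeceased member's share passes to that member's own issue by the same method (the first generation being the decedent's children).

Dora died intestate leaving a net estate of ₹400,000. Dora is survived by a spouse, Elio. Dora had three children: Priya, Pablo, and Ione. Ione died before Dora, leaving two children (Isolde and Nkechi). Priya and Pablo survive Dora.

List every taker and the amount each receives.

Elio takes one-quarter of ₹400,000 = ₹100,000. The remaining ₹300,000 passes to the descendants.
The descendants' portion (₹300,000) is divided into 3 shares of ₹100,000: Priya and Pablo each take ₹100,000; Ione's ₹100,000 share passes to Ione's issue.
Ione's share (₹100,000) is divided into 2 shares of ₹50,000: Isolde and Nkechi each take ₹50,000.

Elio: ₹100,000; Priya: ₹100,000; Pablo: ₹100,000; Isolde: ₹50,000; Nkechi: ₹50,000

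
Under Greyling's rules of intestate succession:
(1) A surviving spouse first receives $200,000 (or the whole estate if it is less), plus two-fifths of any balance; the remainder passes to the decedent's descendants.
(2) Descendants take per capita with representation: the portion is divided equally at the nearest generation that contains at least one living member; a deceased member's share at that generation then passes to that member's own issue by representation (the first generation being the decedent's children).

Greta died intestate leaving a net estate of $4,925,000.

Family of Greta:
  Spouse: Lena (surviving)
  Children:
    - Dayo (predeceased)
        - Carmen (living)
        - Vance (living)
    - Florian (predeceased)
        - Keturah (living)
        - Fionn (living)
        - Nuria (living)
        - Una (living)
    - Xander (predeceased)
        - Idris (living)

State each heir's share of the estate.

Lena: $2,090,000; Carmen: $405,000; Vance: $405,000; Keturah: $405,000; Fionn: $405,000; Nuria: $405,000; Una: $405,000; Idris: $405,000

Lena first takes $200,000, leaving a balance of $4,725,000. Lena then takes two-fifths of the balance ($1,890,000), for a total of $2,090,000. The remaining $2,835,000 passes to the descendants.
No child survives, so the initial division is made at the grandchildren's generation.
The descendants' portion ($2,835,000) is divided into 7 shares of $405,000: Carmen, Vance, Keturah, Fionn, Nuria, Una, and Idris each take $405,000.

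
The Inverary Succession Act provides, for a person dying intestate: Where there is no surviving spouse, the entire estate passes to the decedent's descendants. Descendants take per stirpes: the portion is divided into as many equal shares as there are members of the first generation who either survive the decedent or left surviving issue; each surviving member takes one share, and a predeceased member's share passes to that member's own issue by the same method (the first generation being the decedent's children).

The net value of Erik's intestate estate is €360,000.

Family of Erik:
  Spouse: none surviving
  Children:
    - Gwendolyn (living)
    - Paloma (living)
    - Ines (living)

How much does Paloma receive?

The entire €360,000 passes to the descendants.
That amount (€360,000) is divided into 3 shares of €120,000: Gwendolyn, Paloma, and Ines each take €120,000.

Paloma receives €120,000.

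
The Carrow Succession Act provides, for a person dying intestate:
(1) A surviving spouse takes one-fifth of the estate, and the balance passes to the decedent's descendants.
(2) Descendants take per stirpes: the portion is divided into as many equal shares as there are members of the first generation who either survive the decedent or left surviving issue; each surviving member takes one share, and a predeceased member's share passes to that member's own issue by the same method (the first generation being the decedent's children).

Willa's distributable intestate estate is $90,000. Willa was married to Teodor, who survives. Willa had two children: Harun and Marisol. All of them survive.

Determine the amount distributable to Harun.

Harun receives $36,000.

Teodor takes one-fifth of $90,000 = $18,000. The remaining $72,000 passes to the descendants.
The descendants' portion ($72,000) is divided into 2 shares of $36,000: Harun and Marisol each take $36,000.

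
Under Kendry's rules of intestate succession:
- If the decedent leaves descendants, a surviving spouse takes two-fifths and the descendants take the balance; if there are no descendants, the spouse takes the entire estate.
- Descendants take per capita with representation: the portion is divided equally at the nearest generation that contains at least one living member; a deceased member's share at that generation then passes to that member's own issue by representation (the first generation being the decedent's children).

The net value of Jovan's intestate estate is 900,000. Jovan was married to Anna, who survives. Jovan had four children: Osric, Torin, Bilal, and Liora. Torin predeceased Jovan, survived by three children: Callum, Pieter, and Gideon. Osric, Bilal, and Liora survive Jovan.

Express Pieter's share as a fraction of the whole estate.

Pieter receives 1/20 of the estate.

Anna takes two-fifths of 900,000 = 360,000. The remaining 540,000 passes to the descendants.
The descendants' portion (540,000) is divided into 4 shares of 135,000: Osric, Bilal, and Liora each take 135,000; Torin's 135,000 share passes to Torin's issue.
Torin's share (135,000) is divided into 3 shares of 45,000: Callum, Pieter, and Gideon each take 45,000.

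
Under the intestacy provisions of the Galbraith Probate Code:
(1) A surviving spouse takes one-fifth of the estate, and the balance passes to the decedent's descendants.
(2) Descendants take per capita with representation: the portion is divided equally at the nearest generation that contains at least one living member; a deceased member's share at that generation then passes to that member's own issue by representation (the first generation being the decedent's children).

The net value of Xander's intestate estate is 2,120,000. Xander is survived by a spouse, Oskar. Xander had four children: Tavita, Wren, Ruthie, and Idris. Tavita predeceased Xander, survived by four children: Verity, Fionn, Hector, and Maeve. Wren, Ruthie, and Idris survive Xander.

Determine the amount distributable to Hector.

Oskar takes one-fifth of 2,120,000 = 424,000. The remaining 1,696,000 passes to the descendants.
The descendants' portion (1,696,000) is divided into 4 shares of 424,000: Wren, Ruthie, and Idris each take 424,000; Tavita's 424,000 share passes to Tavita's issue.
Tavita's share (424,000) is divided into 4 shares of 106,000: Verity, Fionn, Hector, and Maeve each take 106,000.

Hector receives 106,000.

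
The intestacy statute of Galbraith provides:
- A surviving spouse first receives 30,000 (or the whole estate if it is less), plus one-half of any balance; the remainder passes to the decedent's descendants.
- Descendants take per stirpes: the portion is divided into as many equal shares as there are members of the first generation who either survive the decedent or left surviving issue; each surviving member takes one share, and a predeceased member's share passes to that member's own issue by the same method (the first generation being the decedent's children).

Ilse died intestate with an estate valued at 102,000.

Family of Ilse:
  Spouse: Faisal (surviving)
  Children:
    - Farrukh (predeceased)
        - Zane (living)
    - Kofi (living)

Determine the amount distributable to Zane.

Faisal first takes 30,000, leaving a balance of 72,000. Faisal then takes one-half of the balance (36,000), for a total of 66,000. The remaining 36,000 passes to the descendants.
The descendants' portion (36,000) is divided into 2 shares of 18,000: Kofi takes 18,000; Farrukh's 18,000 share passes to Farrukh's issue.
Farrukh's share (18,000) passes entirely to Zane.

Zane receives 18,000.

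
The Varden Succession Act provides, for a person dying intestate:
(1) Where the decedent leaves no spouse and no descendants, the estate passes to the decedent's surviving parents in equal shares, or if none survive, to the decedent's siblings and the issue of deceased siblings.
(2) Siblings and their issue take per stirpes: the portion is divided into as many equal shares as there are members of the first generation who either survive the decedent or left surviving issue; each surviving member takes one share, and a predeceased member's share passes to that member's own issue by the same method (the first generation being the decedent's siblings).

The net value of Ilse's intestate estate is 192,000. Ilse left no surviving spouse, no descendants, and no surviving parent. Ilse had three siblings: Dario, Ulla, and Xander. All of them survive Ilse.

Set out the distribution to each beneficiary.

Dario: 64,000; Ulla: 64,000; Xander: 64,000

The entire 192,000 passes to the siblings and their issue.
That amount (192,000) is divided into 3 shares of 64,000: Dario, Ulla, and Xander each take 64,000.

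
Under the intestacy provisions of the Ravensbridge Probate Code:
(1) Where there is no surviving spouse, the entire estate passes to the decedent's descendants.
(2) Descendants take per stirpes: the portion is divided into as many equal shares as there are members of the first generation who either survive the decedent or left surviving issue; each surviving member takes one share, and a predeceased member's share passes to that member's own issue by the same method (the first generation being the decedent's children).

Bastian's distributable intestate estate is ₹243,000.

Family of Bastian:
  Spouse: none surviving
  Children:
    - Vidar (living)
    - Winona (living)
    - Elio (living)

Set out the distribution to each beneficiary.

Vidar: ₹81,000; Winona: ₹81,000; Elio: ₹81,000

The entire ₹243,000 passes to the descendants.
That amount (₹243,000) is divided into 3 shares of ₹81,000: Vidar, Winona, and Elio each take ₹81,000.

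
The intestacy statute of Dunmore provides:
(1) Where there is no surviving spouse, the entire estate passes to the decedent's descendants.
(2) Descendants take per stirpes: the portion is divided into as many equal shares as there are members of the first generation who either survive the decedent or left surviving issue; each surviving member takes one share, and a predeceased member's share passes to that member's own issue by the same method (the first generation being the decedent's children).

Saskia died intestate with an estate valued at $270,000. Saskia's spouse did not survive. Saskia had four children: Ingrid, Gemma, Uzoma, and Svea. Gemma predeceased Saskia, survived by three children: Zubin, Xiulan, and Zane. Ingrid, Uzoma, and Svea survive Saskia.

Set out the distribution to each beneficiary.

The entire $270,000 passes to the descendants.
That amount ($270,000) is divided into 4 shares of $67,500: Ingrid, Uzoma, and Svea each take $67,500; Gemma's $67,500 share passes to Gemma's issue.
Gemma's share ($67,500) is divided into 3 shares of $22,500: Zubin, Xiulan, and Zane each take $22,500.

Ingrid: $67,500; Zubin: $22,500; Xiulan: $22,500; Zane: $22,500; Uzoma: $67,500; Svea: $67,500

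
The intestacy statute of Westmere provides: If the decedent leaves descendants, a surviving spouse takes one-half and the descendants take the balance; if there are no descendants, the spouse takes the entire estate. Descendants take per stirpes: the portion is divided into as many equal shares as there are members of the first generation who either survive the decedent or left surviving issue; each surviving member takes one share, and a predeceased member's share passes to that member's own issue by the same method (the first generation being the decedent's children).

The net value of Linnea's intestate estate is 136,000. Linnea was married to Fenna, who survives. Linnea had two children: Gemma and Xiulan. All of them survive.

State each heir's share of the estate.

Fenna takes one-half of 136,000 = 68,000. The remaining 68,000 passes to the descendants.
The descendants' portion (68,000) is divided into 2 shares of 34,000: Gemma and Xiulan each take 34,000.

Fenna: 68,000; Gemma: 34,000; Xiulan: 34,000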